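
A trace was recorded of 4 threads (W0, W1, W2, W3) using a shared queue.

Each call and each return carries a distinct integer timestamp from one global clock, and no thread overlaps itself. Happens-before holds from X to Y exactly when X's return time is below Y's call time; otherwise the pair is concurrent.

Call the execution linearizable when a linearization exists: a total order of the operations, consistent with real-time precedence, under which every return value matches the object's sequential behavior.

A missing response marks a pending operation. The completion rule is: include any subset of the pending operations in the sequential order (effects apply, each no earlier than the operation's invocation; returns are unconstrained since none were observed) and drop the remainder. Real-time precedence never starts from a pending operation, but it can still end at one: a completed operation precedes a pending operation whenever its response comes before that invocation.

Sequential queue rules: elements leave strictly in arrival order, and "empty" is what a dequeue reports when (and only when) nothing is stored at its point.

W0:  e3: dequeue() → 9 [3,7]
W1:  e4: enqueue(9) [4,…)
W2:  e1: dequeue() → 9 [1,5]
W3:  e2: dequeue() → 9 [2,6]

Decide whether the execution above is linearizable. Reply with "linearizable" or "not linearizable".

not linearizable

through event 5 a valid linearization exists; event 6 (e2 responding at time 6) ends that
no legal order exists: 2 real-time-consistent candidates over 2 completed queue operations, all rejected
including or dropping the 2 pending operations (e3, e4) in any combination fails
take e1, e2 (pending dropped): step 1 already fails, because e1 dequeue() → 9 cannot occur there
take e2, e1 (pending dropped): step 1 already fails, because e2 dequeue() → 9 cannot occur there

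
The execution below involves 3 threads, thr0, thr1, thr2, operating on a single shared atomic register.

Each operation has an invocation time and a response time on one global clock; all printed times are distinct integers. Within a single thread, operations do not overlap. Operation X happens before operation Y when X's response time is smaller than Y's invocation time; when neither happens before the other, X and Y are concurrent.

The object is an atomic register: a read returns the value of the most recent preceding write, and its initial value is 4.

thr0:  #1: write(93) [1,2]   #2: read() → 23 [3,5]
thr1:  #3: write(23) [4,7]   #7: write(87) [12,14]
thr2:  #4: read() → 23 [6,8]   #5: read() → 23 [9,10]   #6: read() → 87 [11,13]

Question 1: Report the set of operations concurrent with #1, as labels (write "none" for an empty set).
Answer: none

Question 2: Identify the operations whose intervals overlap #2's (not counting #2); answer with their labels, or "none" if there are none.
Answer: #3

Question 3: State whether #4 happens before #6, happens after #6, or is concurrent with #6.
Answer: before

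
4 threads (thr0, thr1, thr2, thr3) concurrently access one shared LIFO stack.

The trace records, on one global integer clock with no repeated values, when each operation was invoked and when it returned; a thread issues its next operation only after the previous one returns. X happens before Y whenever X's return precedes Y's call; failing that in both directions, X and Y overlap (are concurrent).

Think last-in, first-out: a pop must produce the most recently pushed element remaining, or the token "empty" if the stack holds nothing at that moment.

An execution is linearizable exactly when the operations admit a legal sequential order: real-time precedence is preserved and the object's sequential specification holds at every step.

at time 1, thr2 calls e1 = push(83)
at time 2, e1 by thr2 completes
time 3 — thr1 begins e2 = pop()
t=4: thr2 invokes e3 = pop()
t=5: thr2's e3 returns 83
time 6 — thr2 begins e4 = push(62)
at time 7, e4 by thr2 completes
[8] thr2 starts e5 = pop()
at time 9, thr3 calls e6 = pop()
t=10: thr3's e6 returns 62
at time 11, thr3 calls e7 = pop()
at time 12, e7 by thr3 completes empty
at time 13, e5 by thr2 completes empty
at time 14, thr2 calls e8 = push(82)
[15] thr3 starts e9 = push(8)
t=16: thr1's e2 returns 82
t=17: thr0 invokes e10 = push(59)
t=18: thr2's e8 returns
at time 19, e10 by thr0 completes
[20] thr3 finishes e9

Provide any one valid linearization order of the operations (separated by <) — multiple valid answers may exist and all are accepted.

step 1: e1 push(83) — stack <83>
step 2: e3 pop() → 83 — stack <>
step 3: e4 push(62) — stack <62>
step 4: e6 pop() → 62 — stack <>
step 5: e5 pop() → empty — stack <>
step 6: e7 pop() → empty — stack <>
step 7: e8 push(82) — stack <82>
step 8: e2 pop() → 82 — stack <>
step 9: e9 push(8) — stack <8>
step 10: e10 push(59) — stack <8,59>

e1 < e3 < e4 < e6 < e5 < e7 < e8 < e2 < e9 < e10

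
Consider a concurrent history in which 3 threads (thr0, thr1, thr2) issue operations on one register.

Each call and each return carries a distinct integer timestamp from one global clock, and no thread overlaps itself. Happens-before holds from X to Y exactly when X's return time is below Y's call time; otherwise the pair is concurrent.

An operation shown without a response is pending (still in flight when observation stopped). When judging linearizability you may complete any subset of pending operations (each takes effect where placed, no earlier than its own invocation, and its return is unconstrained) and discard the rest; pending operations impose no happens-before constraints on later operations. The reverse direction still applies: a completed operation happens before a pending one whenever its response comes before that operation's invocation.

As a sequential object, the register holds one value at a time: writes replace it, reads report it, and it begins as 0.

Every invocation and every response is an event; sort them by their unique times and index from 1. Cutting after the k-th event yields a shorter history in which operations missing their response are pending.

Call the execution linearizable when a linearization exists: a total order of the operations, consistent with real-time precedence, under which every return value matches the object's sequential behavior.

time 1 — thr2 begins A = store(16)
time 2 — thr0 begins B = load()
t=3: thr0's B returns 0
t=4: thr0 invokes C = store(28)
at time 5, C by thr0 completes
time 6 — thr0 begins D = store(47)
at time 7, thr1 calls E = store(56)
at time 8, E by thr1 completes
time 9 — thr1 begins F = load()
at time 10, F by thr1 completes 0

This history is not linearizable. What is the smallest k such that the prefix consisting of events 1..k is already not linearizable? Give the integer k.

events 1..9 are linearizable; a witness order is B, A, C, D, E:
1. B load() → 0, leaving value 0
2. A store(16) (pending, included), leaving value 16
3. C store(28), leaving value 28
4. D store(47) (pending, included), leaving value 47
5. E store(56), leaving value 56
at event 10 (F's time-10 response) nothing linearizes any more
no completion choice of the 2 pending operations (A, D) rescues it — every subset was tried
e.g. B, C, E, F (pending dropped): illegal at step 4, since F load() → 0 cannot apply there

10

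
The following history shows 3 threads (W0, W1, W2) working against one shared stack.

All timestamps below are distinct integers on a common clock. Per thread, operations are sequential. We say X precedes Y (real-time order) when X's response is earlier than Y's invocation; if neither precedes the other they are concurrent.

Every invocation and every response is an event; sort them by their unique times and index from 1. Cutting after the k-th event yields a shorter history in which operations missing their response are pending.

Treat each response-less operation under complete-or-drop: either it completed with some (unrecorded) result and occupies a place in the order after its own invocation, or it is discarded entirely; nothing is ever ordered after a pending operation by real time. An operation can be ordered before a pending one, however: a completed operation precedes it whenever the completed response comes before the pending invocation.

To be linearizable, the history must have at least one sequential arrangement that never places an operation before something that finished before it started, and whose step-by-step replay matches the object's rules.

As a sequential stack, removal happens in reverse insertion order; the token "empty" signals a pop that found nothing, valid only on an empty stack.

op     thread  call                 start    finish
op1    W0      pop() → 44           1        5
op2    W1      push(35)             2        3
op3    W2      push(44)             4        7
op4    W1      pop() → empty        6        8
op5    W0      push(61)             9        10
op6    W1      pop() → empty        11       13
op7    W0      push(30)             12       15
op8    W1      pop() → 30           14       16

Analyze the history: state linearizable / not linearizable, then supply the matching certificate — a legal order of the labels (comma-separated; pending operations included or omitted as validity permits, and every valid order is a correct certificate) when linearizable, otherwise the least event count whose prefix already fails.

not linearizable — minimal violating prefix: 8 events

cut after 7 events: linearizable; cut after 8 events (op4 responds, time 8): not linearizable
all 5 real-time-respecting orders fail — 4 completed stack operations, no legal replay
one such order, op1, op2, op3, op4, breaks at step 1 where op1 pop() → 44 is illegal
one such order, op1, op2, op4, op3, breaks at step 1 where op1 pop() → 44 is illegal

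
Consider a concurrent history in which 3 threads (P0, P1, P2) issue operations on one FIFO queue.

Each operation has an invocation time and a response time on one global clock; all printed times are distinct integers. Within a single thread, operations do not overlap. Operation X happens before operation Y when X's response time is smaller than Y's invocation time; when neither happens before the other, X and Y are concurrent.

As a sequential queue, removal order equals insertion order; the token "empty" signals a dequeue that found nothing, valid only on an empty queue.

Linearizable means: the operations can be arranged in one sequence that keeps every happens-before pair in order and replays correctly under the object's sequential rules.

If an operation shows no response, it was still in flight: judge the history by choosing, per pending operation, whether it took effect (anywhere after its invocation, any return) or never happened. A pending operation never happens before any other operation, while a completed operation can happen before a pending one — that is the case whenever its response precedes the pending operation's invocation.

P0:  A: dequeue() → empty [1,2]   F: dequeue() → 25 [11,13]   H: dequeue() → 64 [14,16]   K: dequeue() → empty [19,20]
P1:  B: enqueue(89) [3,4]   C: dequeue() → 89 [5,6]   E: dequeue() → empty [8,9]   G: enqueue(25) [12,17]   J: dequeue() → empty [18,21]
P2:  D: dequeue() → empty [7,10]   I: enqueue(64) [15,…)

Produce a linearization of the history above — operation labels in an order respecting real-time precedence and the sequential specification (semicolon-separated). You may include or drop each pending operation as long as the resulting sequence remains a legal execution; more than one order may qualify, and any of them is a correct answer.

step 1: A dequeue() → empty — queue <>
step 2: B enqueue(89) — queue <89>
step 3: C dequeue() → 89 — queue <>
step 4: D dequeue() → empty — queue <>
step 5: E dequeue() → empty — queue <>
step 6: G enqueue(25) — queue <25>
step 7: F dequeue() → 25 — queue <>
step 8: I enqueue(64) (pending, included) — queue <64>
step 9: H dequeue() → 64 — queue <>
step 10: J dequeue() → empty — queue <>
step 11: K dequeue() → empty — queue <>

A; B; C; D; E; G; F; I; H; J; K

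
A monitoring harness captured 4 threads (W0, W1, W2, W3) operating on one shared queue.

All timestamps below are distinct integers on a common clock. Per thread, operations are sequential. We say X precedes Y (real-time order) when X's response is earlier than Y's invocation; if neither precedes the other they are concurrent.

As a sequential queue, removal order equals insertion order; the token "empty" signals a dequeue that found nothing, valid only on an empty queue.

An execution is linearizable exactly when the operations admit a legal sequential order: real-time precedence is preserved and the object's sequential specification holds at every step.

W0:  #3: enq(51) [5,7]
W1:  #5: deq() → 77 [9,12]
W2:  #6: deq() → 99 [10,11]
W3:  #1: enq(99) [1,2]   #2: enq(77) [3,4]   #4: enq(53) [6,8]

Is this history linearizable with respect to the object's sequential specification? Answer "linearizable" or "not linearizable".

linearizable

witness order: #1, #2, #3, #4, #6, #5
1. #1 enq(99), leaving queue <99>
2. #2 enq(77), leaving queue <99,77>
3. #3 enq(51), leaving queue <99,77,51>
4. #4 enq(53), leaving queue <99,77,51,53>
5. #6 deq() → 99, leaving queue <77,51,53>
6. #5 deq() → 77, leaving queue <51,53>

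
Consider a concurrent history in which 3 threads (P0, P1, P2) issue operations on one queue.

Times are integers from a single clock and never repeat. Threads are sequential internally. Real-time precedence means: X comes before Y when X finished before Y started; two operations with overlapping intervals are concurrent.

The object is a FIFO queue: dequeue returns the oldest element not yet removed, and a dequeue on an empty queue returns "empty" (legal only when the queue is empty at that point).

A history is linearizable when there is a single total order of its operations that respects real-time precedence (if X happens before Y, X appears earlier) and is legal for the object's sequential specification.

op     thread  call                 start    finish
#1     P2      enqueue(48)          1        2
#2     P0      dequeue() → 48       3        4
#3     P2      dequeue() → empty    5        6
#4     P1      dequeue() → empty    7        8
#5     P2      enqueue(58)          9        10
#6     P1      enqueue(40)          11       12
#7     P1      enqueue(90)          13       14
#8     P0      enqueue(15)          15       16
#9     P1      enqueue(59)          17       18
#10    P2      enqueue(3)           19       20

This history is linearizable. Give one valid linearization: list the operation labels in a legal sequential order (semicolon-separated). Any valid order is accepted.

#1; #2; #3; #4; #5; #6; #7; #8; #9; #10

after step 1 (#1 enqueue(48)): queue <48>
after step 2 (#2 dequeue() → 48): queue <>
after step 3 (#3 dequeue() → empty): queue <>
after step 4 (#4 dequeue() → empty): queue <>
after step 5 (#5 enqueue(58)): queue <58>
after step 6 (#6 enqueue(40)): queue <58,40>
after step 7 (#7 enqueue(90)): queue <58,40,90>
after step 8 (#8 enqueue(15)): queue <58,40,90,15>
after step 9 (#9 enqueue(59)): queue <58,40,90,15,59>
after step 10 (#10 enqueue(3)): queue <58,40,90,15,59,3>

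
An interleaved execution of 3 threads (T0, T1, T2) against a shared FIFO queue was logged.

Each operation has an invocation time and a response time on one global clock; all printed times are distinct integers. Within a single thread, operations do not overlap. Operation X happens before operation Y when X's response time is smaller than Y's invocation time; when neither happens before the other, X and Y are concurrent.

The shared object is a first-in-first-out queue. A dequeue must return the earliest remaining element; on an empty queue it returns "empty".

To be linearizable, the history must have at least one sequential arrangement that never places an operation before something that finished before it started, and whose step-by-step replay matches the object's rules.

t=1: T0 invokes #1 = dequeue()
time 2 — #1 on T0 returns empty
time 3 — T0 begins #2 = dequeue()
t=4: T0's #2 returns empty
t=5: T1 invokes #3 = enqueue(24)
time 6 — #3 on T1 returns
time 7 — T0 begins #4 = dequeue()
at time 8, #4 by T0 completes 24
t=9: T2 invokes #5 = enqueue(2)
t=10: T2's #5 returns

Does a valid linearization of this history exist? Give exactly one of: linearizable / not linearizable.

linearizable

a witness: #1, #2, #3, #4, #5
after step 1 (#1 dequeue() → empty): queue <>
after step 2 (#2 dequeue() → empty): queue <>
after step 3 (#3 enqueue(24)): queue <24>
after step 4 (#4 dequeue() → 24): queue <>
after step 5 (#5 enqueue(2)): queue <2>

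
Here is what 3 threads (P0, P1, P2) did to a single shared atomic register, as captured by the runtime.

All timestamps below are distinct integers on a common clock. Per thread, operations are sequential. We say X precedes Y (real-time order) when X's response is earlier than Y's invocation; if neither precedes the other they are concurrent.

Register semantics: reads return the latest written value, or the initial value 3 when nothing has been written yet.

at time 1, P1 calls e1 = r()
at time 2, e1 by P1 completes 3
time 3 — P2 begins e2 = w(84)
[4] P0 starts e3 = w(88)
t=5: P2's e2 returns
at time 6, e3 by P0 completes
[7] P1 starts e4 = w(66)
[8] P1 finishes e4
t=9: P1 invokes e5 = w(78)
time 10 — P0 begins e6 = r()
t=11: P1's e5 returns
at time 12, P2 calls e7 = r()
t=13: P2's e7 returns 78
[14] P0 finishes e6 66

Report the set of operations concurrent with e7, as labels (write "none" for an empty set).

e6

e7 spans [12,13]: anything still running between times 12 and 13 counts as concurrent
e1 [1,2]: before
e2 [3,5]: before
e3 [4,6]: before
e4 [7,8]: before
e5 [9,11]: before
e6 [10,14]: concurrent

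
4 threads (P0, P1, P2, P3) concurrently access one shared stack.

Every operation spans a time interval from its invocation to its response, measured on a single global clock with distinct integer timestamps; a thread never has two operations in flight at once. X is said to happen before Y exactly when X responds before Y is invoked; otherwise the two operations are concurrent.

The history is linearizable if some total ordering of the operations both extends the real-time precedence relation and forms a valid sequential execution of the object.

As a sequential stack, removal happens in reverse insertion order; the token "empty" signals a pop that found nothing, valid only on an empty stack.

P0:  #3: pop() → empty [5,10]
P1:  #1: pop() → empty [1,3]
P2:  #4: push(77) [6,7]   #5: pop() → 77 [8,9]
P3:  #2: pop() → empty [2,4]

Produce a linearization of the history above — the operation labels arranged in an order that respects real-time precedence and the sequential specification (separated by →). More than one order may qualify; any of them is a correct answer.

1. #1 pop() → empty, leaving stack <>
2. #2 pop() → empty, leaving stack <>
3. #3 pop() → empty, leaving stack <>
4. #4 push(77), leaving stack <77>
5. #5 pop() → 77, leaving stack <>

#1 → #2 → #3 → #4 → #5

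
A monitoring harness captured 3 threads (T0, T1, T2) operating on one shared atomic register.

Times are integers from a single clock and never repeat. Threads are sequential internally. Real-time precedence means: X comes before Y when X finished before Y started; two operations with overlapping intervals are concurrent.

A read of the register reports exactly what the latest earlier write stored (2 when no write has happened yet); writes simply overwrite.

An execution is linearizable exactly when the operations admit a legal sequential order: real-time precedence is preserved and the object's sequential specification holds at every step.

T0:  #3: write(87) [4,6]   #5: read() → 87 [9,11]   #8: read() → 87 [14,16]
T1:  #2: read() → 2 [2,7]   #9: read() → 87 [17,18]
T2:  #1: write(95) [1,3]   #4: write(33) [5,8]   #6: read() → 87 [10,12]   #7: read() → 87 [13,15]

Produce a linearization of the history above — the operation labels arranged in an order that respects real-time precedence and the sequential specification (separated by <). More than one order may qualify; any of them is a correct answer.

1. #2 read() → 2, leaving value 2
2. #1 write(95), leaving value 95
3. #4 write(33), leaving value 33
4. #3 write(87), leaving value 87
5. #5 read() → 87, leaving value 87
6. #6 read() → 87, leaving value 87
7. #7 read() → 87, leaving value 87
8. #8 read() → 87, leaving value 87
9. #9 read() → 87, leaving value 87

#2 < #1 < #4 < #3 < #5 < #6 < #7 < #8 < #9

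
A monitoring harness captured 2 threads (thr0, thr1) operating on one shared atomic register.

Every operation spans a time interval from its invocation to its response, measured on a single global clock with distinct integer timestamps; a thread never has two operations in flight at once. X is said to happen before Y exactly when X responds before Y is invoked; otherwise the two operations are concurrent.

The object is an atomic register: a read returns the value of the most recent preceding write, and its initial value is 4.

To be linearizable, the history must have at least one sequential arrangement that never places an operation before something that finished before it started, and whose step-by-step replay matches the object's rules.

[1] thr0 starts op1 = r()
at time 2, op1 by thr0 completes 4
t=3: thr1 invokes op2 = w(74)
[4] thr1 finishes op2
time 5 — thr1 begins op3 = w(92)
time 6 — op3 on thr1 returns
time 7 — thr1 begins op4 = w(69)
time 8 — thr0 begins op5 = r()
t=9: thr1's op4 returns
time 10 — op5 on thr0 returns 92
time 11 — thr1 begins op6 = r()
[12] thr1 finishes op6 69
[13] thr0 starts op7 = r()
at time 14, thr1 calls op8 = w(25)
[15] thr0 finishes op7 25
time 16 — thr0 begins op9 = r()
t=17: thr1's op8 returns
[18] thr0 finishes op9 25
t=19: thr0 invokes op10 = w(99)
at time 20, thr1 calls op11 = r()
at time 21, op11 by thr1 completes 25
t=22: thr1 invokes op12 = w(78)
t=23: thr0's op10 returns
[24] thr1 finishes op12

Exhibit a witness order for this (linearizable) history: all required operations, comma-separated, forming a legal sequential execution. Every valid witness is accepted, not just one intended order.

step 1: op1 r() → 4 — value 4
step 2: op2 w(74) — value 74
step 3: op3 w(92) — value 92
step 4: op5 r() → 92 — value 92
step 5: op4 w(69) — value 69
step 6: op6 r() → 69 — value 69
step 7: op8 w(25) — value 25
step 8: op7 r() → 25 — value 25
step 9: op9 r() → 25 — value 25
step 10: op11 r() → 25 — value 25
step 11: op10 w(99) — value 99
step 12: op12 w(78) — value 78

op1, op2, op3, op5, op4, op6, op8, op7, op9, op11, op10, op12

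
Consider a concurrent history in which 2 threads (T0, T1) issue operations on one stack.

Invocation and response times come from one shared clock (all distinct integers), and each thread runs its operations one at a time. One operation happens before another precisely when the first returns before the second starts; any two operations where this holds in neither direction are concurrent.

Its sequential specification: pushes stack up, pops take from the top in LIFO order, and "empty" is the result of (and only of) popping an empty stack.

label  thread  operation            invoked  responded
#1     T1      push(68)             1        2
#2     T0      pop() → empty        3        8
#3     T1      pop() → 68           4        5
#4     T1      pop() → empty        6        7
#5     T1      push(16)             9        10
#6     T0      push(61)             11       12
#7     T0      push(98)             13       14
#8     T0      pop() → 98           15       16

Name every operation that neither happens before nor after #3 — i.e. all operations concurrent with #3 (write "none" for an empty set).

#2

#3 spans [4,5]: anything still running between times 4 and 5 counts as concurrent
#1 [1,2]: before
#2 [3,8]: concurrent
#4 [6,7]: after
#5 [9,10]: after
#6 [11,12]: after
#7 [13,14]: after
#8 [15,16]: after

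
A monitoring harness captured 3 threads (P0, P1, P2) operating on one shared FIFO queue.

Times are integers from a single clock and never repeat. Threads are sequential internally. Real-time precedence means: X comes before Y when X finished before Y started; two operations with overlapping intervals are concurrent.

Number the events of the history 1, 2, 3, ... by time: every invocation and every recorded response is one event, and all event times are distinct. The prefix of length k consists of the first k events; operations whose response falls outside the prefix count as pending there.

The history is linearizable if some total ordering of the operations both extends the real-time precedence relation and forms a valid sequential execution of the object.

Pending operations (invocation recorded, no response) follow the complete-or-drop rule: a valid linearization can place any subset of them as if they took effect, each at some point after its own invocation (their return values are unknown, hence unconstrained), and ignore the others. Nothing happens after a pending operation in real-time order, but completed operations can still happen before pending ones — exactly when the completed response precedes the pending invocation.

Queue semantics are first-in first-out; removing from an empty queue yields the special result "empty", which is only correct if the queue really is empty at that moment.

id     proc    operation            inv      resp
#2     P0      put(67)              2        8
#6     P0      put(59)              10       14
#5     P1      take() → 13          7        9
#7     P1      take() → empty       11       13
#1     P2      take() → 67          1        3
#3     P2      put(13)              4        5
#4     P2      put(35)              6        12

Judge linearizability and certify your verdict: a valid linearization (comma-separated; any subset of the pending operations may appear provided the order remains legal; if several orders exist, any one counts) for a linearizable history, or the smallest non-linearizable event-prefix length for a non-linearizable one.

step 1: #2 put(67) — queue <67>
step 2: #1 take() → 67 — queue <>
step 3: #3 put(13) — queue <13>
step 4: #5 take() → 13 — queue <>
step 5: #7 take() → empty — queue <>
step 6: #4 put(35) — queue <35>
step 7: #6 put(59) — queue <35,59>

linearizable — witness: #2, #1, #3, #5, #7, #4, #6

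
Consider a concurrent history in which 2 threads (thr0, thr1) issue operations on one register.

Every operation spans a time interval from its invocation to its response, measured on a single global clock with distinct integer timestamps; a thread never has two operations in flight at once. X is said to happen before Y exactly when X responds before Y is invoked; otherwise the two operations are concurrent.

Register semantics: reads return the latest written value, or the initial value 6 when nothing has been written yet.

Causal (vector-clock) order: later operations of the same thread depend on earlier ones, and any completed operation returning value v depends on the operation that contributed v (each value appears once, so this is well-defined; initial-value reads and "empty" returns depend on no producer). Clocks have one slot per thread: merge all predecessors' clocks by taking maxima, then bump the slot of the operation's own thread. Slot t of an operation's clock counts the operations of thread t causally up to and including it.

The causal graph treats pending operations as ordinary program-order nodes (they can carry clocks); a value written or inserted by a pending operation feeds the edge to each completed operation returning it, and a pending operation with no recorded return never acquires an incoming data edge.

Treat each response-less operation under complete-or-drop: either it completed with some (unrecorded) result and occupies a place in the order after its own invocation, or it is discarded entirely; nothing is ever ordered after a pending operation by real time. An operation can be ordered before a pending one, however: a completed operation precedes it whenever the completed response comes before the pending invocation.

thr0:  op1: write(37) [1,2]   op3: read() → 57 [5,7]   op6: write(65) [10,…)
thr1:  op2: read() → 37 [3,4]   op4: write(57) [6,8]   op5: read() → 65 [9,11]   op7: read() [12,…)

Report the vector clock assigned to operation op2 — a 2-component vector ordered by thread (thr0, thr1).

(1, 1)

root op op1, invoked 1: fresh clock plus thr0's own tick → (1, 0)
invoked at 3, op2 merges VC(op1)=(1, 0) and bumps thr1's slot → (1, 1)
invoked at 6, op4 merges VC(op2)=(1, 1) and bumps thr1's slot → (1, 2)
invoked at 5, op3 merges VC(op1)=(1, 0), VC(op4)=(1, 2) and bumps thr0's slot → (2, 2)
invoked at 10, op6 merges VC(op3)=(2, 2) and bumps thr0's slot → (3, 2)
invoked at 9, op5 merges VC(op4)=(1, 2), VC(op6)=(3, 2) and bumps thr1's slot → (3, 3)
invoked at 12, op7 merges VC(op5)=(3, 3) and bumps thr1's slot → (3, 4)
target: VC(op2) = (1, 1)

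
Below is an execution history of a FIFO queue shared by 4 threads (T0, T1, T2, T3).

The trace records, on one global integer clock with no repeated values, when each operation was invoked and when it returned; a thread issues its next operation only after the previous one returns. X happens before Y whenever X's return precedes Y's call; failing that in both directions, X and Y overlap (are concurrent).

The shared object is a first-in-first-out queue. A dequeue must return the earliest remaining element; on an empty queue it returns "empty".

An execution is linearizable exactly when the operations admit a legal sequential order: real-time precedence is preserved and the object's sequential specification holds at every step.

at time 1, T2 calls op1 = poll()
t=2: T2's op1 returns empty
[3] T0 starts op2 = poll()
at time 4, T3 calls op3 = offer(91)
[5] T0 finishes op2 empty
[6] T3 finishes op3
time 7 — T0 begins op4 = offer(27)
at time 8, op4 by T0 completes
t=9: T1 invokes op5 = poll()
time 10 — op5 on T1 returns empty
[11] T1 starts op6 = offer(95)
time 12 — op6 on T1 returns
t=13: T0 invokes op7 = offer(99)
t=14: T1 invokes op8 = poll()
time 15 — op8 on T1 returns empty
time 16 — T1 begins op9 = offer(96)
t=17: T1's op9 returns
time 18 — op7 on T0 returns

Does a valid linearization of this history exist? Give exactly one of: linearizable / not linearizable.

events 1..9 are fine; event 10 — the response of op5 at time 10 — makes the prefix non-linearizable
the 5 completed operations admit 2 real-time orders; each fails the FIFO queue replay
for example op1, op2, op3, op4, op5 fails at step 5: op5 poll() → empty is not legal there
for example op1, op3, op2, op4, op5 fails at step 3: op2 poll() → empty is not legal there

not linearizable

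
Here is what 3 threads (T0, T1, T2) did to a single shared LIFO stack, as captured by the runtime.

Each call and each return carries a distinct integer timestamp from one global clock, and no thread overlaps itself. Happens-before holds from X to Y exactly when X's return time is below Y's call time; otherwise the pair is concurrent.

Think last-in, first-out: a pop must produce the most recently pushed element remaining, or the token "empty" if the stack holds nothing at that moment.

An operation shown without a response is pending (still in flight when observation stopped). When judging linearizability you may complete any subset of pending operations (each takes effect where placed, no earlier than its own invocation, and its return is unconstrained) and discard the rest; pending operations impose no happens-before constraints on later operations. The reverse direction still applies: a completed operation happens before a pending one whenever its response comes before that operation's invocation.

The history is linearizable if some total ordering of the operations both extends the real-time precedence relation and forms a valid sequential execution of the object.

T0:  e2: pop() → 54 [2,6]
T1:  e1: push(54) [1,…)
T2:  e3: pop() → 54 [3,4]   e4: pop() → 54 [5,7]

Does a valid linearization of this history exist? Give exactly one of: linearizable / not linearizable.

not linearizable

cut after 5 events: linearizable; cut after 6 events (e2 responds, time 6): not linearizable
2 completed operations, 2 real-time-consistent orders — every LIFO stack replay fails
include/drop combinations of the 2 pending operations (e1, e4) were all tried; none helps
e.g. e2, e3 (pending dropped): illegal at step 1, since e2 pop() → 54 cannot apply there
e.g. e3, e2 (pending dropped): illegal at step 1, since e3 pop() → 54 cannot apply there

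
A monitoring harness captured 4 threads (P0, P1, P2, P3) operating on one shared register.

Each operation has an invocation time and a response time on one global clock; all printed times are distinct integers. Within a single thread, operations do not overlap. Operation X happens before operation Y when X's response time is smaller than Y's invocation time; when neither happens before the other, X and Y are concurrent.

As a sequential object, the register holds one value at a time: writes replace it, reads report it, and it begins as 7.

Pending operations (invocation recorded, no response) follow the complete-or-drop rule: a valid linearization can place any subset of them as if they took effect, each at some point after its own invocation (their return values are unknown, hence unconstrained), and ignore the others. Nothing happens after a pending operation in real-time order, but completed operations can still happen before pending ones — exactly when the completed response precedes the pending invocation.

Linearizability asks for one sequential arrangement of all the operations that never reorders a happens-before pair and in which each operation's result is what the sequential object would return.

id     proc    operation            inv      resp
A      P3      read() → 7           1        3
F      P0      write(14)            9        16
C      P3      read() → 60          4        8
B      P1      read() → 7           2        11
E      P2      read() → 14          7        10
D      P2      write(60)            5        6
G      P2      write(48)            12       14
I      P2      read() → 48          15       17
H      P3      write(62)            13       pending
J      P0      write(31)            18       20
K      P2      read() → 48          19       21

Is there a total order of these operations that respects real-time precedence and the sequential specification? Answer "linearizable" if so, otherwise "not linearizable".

linearizable

one valid linearization: A, B, D, C, F, E, G, I, K, H, J
1. A read() → 7, leaving value 7
2. B read() → 7, leaving value 7
3. D write(60), leaving value 60
4. C read() → 60, leaving value 60
5. F write(14), leaving value 14
6. E read() → 14, leaving value 14
7. G write(48), leaving value 48
8. I read() → 48, leaving value 48
9. K read() → 48, leaving value 48
10. H write(62) (pending, included), leaving value 62
11. J write(31), leaving value 31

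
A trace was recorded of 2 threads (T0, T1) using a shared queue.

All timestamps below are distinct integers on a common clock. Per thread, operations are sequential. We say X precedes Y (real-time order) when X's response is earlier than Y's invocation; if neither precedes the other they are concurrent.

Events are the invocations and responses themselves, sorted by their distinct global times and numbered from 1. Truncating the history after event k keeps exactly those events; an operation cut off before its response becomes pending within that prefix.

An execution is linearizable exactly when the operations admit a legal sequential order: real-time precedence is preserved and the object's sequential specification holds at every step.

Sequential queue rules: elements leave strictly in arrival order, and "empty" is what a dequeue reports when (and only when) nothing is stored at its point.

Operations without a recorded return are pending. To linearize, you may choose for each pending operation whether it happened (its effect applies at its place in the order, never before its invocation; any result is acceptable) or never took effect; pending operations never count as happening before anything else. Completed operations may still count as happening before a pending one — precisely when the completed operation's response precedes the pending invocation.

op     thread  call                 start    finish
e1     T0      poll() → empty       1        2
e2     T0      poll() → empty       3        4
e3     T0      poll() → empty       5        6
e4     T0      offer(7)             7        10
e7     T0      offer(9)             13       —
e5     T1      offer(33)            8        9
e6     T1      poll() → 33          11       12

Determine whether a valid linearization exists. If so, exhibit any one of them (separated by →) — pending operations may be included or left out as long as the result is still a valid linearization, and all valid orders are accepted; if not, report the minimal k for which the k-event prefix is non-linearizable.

linearizable — witness: e1 → e2 → e3 → e5 → e4 → e6

step 1: e1 poll() → empty — queue <>
step 2: e2 poll() → empty — queue <>
step 3: e3 poll() → empty — queue <>
step 4: e5 offer(33) — queue <33>
step 5: e4 offer(7) — queue <33,7>
step 6: e6 poll() → 33 — queue <7>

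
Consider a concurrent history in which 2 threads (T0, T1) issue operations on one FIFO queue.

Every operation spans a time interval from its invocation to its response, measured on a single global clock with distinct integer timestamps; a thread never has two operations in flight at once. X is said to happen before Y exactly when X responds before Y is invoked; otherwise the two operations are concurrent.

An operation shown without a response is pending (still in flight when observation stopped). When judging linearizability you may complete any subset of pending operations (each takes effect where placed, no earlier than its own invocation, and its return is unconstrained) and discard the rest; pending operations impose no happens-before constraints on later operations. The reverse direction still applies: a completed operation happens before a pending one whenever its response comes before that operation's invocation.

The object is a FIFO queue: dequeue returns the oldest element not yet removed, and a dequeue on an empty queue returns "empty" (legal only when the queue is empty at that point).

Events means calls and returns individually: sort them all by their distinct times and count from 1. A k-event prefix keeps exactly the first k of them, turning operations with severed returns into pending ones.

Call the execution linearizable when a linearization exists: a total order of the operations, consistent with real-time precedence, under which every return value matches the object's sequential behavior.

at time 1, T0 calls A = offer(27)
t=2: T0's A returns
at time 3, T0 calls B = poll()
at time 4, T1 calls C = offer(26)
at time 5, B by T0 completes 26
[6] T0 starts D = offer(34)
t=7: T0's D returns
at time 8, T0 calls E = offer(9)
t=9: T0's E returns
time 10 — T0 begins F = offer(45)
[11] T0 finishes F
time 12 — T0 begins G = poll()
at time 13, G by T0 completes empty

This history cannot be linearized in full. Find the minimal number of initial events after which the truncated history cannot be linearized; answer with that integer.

one valid order for events 1..4 is A:
step 1: A offer(27) — queue <27>
with event 5 included (B responding at time 5), all real-time-consistent orders fail
completion choices over the 1 pending operation (C) were checked; none helps
sample order A, B (pending dropped) stalls at step 2 — B poll() → 26 has no legal effect

5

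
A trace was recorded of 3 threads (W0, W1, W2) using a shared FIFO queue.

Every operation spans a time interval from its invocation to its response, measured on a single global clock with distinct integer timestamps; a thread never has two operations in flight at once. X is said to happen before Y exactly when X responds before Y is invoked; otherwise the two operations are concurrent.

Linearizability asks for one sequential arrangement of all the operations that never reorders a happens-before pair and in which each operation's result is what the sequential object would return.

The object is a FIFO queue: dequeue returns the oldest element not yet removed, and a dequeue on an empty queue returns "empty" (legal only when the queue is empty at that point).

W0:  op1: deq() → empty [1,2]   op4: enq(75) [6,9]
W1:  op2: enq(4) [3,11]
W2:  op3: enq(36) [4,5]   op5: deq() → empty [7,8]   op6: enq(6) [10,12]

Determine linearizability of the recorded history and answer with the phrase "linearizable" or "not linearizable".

already the first 8 events (up to op5's response at time 8) admit no linearization; the first 7 still do
exhaustive check: the 3 completed FIFO queue ops admit one real-time order; illegal
include/drop combinations of the 2 pending operations (op2, op4) were all tried; none helps
sample order op1, op3, op5 (pending dropped) stalls at step 3 — op5 deq() → empty has no legal effect

not linearizable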